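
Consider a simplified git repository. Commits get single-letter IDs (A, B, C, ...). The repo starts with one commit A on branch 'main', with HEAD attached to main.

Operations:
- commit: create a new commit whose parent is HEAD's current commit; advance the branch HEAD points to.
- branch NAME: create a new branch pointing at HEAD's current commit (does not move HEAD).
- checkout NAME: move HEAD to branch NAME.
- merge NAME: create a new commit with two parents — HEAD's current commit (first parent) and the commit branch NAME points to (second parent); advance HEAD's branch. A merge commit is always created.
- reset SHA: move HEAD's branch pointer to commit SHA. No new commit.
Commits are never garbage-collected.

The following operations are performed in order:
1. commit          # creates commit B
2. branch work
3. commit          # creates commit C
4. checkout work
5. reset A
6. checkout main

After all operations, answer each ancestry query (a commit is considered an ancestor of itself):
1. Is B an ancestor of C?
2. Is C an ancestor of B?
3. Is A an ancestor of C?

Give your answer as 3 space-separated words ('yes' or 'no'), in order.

After op 1 (commit): HEAD=main@B [main=B]
After op 2 (branch): HEAD=main@B [main=B work=B]
After op 3 (commit): HEAD=main@C [main=C work=B]
After op 4 (checkout): HEAD=work@B [main=C work=B]
After op 5 (reset): HEAD=work@A [main=C work=A]
After op 6 (checkout): HEAD=main@C [main=C work=A]
ancestors(C) = {A,B,C}; B in? yes
ancestors(B) = {A,B}; C in? no
ancestors(C) = {A,B,C}; A in? yes

Answer: yes no yes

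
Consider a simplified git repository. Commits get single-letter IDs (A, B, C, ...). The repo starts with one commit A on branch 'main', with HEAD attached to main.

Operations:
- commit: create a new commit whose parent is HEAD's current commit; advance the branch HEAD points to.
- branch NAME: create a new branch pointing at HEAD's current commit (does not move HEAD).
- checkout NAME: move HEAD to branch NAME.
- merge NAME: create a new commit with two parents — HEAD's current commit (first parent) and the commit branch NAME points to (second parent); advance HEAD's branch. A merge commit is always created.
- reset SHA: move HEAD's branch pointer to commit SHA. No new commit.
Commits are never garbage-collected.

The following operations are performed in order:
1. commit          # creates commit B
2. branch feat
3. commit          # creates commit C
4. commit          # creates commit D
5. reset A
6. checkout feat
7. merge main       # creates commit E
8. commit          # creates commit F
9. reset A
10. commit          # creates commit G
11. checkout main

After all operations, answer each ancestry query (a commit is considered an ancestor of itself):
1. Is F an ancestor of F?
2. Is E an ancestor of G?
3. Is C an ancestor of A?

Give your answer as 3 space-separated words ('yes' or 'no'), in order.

Answer: yes no no

Derivation:
After op 1 (commit): HEAD=main@B [main=B]
After op 2 (branch): HEAD=main@B [feat=B main=B]
After op 3 (commit): HEAD=main@C [feat=B main=C]
After op 4 (commit): HEAD=main@D [feat=B main=D]
After op 5 (reset): HEAD=main@A [feat=B main=A]
After op 6 (checkout): HEAD=feat@B [feat=B main=A]
After op 7 (merge): HEAD=feat@E [feat=E main=A]
After op 8 (commit): HEAD=feat@F [feat=F main=A]
After op 9 (reset): HEAD=feat@A [feat=A main=A]
After op 10 (commit): HEAD=feat@G [feat=G main=A]
After op 11 (checkout): HEAD=main@A [feat=G main=A]
ancestors(F) = {A,B,E,F}; F in? yes
ancestors(G) = {A,G}; E in? no
ancestors(A) = {A}; C in? no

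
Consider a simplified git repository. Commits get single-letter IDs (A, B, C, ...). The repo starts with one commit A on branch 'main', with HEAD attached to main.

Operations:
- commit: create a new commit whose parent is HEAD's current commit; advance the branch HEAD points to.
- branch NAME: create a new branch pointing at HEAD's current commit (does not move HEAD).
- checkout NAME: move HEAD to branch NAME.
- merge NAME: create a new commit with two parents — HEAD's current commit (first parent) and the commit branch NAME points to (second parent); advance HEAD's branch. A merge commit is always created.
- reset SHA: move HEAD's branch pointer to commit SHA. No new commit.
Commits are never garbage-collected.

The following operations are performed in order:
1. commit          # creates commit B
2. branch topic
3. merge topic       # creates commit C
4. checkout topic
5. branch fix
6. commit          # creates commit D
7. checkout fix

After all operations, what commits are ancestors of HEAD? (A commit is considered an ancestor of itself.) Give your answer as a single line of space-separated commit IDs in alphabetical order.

Answer: A B

Derivation:
After op 1 (commit): HEAD=main@B [main=B]
After op 2 (branch): HEAD=main@B [main=B topic=B]
After op 3 (merge): HEAD=main@C [main=C topic=B]
After op 4 (checkout): HEAD=topic@B [main=C topic=B]
After op 5 (branch): HEAD=topic@B [fix=B main=C topic=B]
After op 6 (commit): HEAD=topic@D [fix=B main=C topic=D]
After op 7 (checkout): HEAD=fix@B [fix=B main=C topic=D]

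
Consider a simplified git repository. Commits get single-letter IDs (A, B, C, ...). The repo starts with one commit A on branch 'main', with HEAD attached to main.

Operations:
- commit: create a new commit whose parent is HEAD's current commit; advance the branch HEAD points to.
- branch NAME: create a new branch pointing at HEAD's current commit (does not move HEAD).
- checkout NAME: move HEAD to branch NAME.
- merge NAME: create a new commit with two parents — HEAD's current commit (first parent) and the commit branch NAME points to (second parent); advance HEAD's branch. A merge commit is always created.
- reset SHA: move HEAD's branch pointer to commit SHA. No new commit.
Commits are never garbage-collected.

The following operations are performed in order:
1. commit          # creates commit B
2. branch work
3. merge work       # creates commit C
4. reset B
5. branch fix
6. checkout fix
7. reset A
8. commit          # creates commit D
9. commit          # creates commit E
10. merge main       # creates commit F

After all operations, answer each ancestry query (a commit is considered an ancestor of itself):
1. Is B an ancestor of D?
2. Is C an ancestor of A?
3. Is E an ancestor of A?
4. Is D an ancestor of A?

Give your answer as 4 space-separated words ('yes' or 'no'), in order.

Answer: no no no no

Derivation:
After op 1 (commit): HEAD=main@B [main=B]
After op 2 (branch): HEAD=main@B [main=B work=B]
After op 3 (merge): HEAD=main@C [main=C work=B]
After op 4 (reset): HEAD=main@B [main=B work=B]
After op 5 (branch): HEAD=main@B [fix=B main=B work=B]
After op 6 (checkout): HEAD=fix@B [fix=B main=B work=B]
After op 7 (reset): HEAD=fix@A [fix=A main=B work=B]
After op 8 (commit): HEAD=fix@D [fix=D main=B work=B]
After op 9 (commit): HEAD=fix@E [fix=E main=B work=B]
After op 10 (merge): HEAD=fix@F [fix=F main=B work=B]
ancestors(D) = {A,D}; B in? no
ancestors(A) = {A}; C in? no
ancestors(A) = {A}; E in? no
ancestors(A) = {A}; D in? no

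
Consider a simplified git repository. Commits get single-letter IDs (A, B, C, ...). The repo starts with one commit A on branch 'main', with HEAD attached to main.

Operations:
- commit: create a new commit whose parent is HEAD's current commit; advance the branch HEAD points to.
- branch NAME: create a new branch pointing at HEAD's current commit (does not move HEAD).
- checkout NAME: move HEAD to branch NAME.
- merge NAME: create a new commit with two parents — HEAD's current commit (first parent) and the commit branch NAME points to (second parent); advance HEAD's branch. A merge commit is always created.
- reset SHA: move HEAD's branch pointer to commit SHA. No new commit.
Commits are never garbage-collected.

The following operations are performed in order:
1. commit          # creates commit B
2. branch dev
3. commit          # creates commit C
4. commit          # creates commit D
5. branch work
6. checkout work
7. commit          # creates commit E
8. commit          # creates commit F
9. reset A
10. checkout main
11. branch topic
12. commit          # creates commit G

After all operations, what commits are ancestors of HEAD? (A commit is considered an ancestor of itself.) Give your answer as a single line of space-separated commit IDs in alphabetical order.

Answer: A B C D G

Derivation:
After op 1 (commit): HEAD=main@B [main=B]
After op 2 (branch): HEAD=main@B [dev=B main=B]
After op 3 (commit): HEAD=main@C [dev=B main=C]
After op 4 (commit): HEAD=main@D [dev=B main=D]
After op 5 (branch): HEAD=main@D [dev=B main=D work=D]
After op 6 (checkout): HEAD=work@D [dev=B main=D work=D]
After op 7 (commit): HEAD=work@E [dev=B main=D work=E]
After op 8 (commit): HEAD=work@F [dev=B main=D work=F]
After op 9 (reset): HEAD=work@A [dev=B main=D work=A]
After op 10 (checkout): HEAD=main@D [dev=B main=D work=A]
After op 11 (branch): HEAD=main@D [dev=B main=D topic=D work=A]
After op 12 (commit): HEAD=main@G [dev=B main=G topic=D work=A]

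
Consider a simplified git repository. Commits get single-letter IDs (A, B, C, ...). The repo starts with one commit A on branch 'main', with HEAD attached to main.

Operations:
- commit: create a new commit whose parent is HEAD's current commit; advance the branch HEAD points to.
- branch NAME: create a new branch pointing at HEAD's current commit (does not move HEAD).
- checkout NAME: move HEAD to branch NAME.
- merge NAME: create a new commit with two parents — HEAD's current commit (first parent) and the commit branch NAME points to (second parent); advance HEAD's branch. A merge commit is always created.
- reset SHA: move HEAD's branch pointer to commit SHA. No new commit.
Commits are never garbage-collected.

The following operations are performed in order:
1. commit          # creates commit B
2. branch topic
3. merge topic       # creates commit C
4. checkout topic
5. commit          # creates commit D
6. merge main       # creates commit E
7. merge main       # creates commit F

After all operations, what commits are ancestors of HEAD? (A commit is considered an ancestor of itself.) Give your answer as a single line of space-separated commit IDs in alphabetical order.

Answer: A B C D E F

Derivation:
After op 1 (commit): HEAD=main@B [main=B]
After op 2 (branch): HEAD=main@B [main=B topic=B]
After op 3 (merge): HEAD=main@C [main=C topic=B]
After op 4 (checkout): HEAD=topic@B [main=C topic=B]
After op 5 (commit): HEAD=topic@D [main=C topic=D]
After op 6 (merge): HEAD=topic@E [main=C topic=E]
After op 7 (merge): HEAD=topic@F [main=C topic=F]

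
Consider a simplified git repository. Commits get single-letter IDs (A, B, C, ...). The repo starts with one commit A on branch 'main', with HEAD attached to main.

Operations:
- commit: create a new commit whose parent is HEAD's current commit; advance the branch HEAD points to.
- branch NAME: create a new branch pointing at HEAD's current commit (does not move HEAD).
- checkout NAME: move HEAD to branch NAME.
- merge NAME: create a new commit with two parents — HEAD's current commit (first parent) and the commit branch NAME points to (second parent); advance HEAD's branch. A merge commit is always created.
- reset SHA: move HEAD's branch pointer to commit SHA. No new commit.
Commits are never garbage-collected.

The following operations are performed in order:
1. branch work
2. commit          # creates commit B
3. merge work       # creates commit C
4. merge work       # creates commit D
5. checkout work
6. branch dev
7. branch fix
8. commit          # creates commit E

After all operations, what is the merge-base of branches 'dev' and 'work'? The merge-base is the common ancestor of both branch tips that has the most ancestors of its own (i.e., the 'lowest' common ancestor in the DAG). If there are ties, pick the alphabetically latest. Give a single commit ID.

After op 1 (branch): HEAD=main@A [main=A work=A]
After op 2 (commit): HEAD=main@B [main=B work=A]
After op 3 (merge): HEAD=main@C [main=C work=A]
After op 4 (merge): HEAD=main@D [main=D work=A]
After op 5 (checkout): HEAD=work@A [main=D work=A]
After op 6 (branch): HEAD=work@A [dev=A main=D work=A]
After op 7 (branch): HEAD=work@A [dev=A fix=A main=D work=A]
After op 8 (commit): HEAD=work@E [dev=A fix=A main=D work=E]
ancestors(dev=A): ['A']
ancestors(work=E): ['A', 'E']
common: ['A']

Answer: A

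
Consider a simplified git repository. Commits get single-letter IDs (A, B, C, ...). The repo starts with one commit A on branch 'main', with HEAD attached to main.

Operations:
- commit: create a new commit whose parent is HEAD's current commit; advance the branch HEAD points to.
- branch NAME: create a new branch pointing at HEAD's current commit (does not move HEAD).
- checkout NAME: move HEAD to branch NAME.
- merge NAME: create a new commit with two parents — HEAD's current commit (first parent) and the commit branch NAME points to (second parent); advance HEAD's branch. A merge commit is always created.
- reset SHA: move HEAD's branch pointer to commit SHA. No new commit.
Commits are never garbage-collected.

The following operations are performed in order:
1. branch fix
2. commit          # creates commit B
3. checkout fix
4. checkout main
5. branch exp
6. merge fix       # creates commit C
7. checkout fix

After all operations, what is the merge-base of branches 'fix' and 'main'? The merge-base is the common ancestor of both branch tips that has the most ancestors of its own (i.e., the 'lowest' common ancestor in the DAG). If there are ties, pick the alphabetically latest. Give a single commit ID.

Answer: A

Derivation:
After op 1 (branch): HEAD=main@A [fix=A main=A]
After op 2 (commit): HEAD=main@B [fix=A main=B]
After op 3 (checkout): HEAD=fix@A [fix=A main=B]
After op 4 (checkout): HEAD=main@B [fix=A main=B]
After op 5 (branch): HEAD=main@B [exp=B fix=A main=B]
After op 6 (merge): HEAD=main@C [exp=B fix=A main=C]
After op 7 (checkout): HEAD=fix@A [exp=B fix=A main=C]
ancestors(fix=A): ['A']
ancestors(main=C): ['A', 'B', 'C']
common: ['A']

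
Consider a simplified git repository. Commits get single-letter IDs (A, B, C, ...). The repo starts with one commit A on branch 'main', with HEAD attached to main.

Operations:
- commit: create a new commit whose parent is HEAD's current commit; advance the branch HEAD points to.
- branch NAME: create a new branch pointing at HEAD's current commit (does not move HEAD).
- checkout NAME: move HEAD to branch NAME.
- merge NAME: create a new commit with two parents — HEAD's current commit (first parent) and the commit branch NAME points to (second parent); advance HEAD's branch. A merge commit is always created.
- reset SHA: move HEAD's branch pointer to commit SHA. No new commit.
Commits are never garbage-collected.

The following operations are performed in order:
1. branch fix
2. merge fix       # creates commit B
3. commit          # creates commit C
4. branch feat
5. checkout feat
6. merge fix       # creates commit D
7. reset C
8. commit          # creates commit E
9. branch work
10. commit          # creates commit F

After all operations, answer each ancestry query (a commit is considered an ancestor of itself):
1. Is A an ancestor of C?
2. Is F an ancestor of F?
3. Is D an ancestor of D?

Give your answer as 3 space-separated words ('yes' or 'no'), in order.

After op 1 (branch): HEAD=main@A [fix=A main=A]
After op 2 (merge): HEAD=main@B [fix=A main=B]
After op 3 (commit): HEAD=main@C [fix=A main=C]
After op 4 (branch): HEAD=main@C [feat=C fix=A main=C]
After op 5 (checkout): HEAD=feat@C [feat=C fix=A main=C]
After op 6 (merge): HEAD=feat@D [feat=D fix=A main=C]
After op 7 (reset): HEAD=feat@C [feat=C fix=A main=C]
After op 8 (commit): HEAD=feat@E [feat=E fix=A main=C]
After op 9 (branch): HEAD=feat@E [feat=E fix=A main=C work=E]
After op 10 (commit): HEAD=feat@F [feat=F fix=A main=C work=E]
ancestors(C) = {A,B,C}; A in? yes
ancestors(F) = {A,B,C,E,F}; F in? yes
ancestors(D) = {A,B,C,D}; D in? yes

Answer: yes yes yes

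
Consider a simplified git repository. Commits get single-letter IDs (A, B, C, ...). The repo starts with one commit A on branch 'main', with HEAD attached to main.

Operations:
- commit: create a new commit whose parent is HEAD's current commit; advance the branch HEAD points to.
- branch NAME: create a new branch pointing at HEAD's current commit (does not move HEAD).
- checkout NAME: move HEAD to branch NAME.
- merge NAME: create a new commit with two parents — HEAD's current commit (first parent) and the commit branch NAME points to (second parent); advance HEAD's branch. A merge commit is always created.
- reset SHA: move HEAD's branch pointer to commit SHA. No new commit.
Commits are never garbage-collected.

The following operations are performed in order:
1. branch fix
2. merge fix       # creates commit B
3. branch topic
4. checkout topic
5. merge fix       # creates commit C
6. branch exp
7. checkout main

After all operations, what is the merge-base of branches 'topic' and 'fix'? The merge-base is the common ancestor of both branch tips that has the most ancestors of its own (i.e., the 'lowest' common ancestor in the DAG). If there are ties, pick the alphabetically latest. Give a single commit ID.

After op 1 (branch): HEAD=main@A [fix=A main=A]
After op 2 (merge): HEAD=main@B [fix=A main=B]
After op 3 (branch): HEAD=main@B [fix=A main=B topic=B]
After op 4 (checkout): HEAD=topic@B [fix=A main=B topic=B]
After op 5 (merge): HEAD=topic@C [fix=A main=B topic=C]
After op 6 (branch): HEAD=topic@C [exp=C fix=A main=B topic=C]
After op 7 (checkout): HEAD=main@B [exp=C fix=A main=B topic=C]
ancestors(topic=C): ['A', 'B', 'C']
ancestors(fix=A): ['A']
common: ['A']

Answer: A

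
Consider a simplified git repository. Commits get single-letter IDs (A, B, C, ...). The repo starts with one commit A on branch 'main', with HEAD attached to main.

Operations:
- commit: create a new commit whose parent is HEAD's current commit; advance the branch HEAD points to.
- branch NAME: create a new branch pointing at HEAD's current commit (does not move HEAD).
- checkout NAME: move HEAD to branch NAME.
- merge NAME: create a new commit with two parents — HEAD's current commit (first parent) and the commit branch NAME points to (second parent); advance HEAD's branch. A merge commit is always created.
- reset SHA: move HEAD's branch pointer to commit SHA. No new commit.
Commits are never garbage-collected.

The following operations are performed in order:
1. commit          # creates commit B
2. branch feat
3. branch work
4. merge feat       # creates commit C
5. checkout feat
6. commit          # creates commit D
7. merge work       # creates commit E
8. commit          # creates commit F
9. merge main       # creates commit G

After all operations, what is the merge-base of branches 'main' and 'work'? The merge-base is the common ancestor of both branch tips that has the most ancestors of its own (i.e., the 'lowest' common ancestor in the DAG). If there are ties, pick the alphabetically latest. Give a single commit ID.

Answer: B

Derivation:
After op 1 (commit): HEAD=main@B [main=B]
After op 2 (branch): HEAD=main@B [feat=B main=B]
After op 3 (branch): HEAD=main@B [feat=B main=B work=B]
After op 4 (merge): HEAD=main@C [feat=B main=C work=B]
After op 5 (checkout): HEAD=feat@B [feat=B main=C work=B]
After op 6 (commit): HEAD=feat@D [feat=D main=C work=B]
After op 7 (merge): HEAD=feat@E [feat=E main=C work=B]
After op 8 (commit): HEAD=feat@F [feat=F main=C work=B]
After op 9 (merge): HEAD=feat@G [feat=G main=C work=B]
ancestors(main=C): ['A', 'B', 'C']
ancestors(work=B): ['A', 'B']
common: ['A', 'B']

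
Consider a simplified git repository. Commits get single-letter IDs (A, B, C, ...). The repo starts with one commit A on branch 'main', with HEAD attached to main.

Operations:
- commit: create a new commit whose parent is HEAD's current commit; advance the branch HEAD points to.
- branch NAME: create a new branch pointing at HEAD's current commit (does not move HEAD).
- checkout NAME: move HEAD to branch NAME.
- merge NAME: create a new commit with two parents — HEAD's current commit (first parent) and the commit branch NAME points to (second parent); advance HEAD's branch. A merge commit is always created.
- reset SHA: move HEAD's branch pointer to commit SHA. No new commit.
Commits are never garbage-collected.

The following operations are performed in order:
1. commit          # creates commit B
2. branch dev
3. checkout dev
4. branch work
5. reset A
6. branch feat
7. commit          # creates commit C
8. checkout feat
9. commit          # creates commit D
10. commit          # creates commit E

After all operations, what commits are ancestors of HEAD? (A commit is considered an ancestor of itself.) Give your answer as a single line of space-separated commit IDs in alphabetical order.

After op 1 (commit): HEAD=main@B [main=B]
After op 2 (branch): HEAD=main@B [dev=B main=B]
After op 3 (checkout): HEAD=dev@B [dev=B main=B]
After op 4 (branch): HEAD=dev@B [dev=B main=B work=B]
After op 5 (reset): HEAD=dev@A [dev=A main=B work=B]
After op 6 (branch): HEAD=dev@A [dev=A feat=A main=B work=B]
After op 7 (commit): HEAD=dev@C [dev=C feat=A main=B work=B]
After op 8 (checkout): HEAD=feat@A [dev=C feat=A main=B work=B]
After op 9 (commit): HEAD=feat@D [dev=C feat=D main=B work=B]
After op 10 (commit): HEAD=feat@E [dev=C feat=E main=B work=B]

Answer: A D E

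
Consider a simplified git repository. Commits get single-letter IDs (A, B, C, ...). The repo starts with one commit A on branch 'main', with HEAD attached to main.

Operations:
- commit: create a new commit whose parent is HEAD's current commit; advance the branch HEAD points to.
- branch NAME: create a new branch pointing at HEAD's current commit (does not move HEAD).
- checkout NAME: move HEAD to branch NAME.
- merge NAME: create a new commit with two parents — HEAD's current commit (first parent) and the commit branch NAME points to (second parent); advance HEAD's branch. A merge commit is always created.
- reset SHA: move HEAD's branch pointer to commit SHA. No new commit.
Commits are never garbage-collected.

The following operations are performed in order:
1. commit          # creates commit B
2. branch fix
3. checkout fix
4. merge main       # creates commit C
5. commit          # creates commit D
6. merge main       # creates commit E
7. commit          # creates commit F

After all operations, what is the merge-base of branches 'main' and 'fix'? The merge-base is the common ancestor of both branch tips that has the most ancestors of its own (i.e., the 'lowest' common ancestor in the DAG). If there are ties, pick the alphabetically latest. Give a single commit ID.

After op 1 (commit): HEAD=main@B [main=B]
After op 2 (branch): HEAD=main@B [fix=B main=B]
After op 3 (checkout): HEAD=fix@B [fix=B main=B]
After op 4 (merge): HEAD=fix@C [fix=C main=B]
After op 5 (commit): HEAD=fix@D [fix=D main=B]
After op 6 (merge): HEAD=fix@E [fix=E main=B]
After op 7 (commit): HEAD=fix@F [fix=F main=B]
ancestors(main=B): ['A', 'B']
ancestors(fix=F): ['A', 'B', 'C', 'D', 'E', 'F']
common: ['A', 'B']

Answer: B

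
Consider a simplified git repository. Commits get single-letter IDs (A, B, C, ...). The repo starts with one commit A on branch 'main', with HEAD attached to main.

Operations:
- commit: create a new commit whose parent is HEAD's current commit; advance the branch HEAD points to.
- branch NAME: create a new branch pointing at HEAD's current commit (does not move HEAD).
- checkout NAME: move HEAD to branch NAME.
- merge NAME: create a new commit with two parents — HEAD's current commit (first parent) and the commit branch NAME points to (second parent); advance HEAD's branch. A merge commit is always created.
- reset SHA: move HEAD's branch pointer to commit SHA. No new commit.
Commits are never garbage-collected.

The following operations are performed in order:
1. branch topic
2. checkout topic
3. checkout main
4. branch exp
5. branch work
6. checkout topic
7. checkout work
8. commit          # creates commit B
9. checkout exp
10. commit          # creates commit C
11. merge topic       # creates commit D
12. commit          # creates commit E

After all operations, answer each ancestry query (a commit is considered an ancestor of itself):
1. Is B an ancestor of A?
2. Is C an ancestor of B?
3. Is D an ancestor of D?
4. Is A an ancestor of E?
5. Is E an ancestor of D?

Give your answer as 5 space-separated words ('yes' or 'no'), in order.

After op 1 (branch): HEAD=main@A [main=A topic=A]
After op 2 (checkout): HEAD=topic@A [main=A topic=A]
After op 3 (checkout): HEAD=main@A [main=A topic=A]
After op 4 (branch): HEAD=main@A [exp=A main=A topic=A]
After op 5 (branch): HEAD=main@A [exp=A main=A topic=A work=A]
After op 6 (checkout): HEAD=topic@A [exp=A main=A topic=A work=A]
After op 7 (checkout): HEAD=work@A [exp=A main=A topic=A work=A]
After op 8 (commit): HEAD=work@B [exp=A main=A topic=A work=B]
After op 9 (checkout): HEAD=exp@A [exp=A main=A topic=A work=B]
After op 10 (commit): HEAD=exp@C [exp=C main=A topic=A work=B]
After op 11 (merge): HEAD=exp@D [exp=D main=A topic=A work=B]
After op 12 (commit): HEAD=exp@E [exp=E main=A topic=A work=B]
ancestors(A) = {A}; B in? no
ancestors(B) = {A,B}; C in? no
ancestors(D) = {A,C,D}; D in? yes
ancestors(E) = {A,C,D,E}; A in? yes
ancestors(D) = {A,C,D}; E in? no

Answer: no no yes yes no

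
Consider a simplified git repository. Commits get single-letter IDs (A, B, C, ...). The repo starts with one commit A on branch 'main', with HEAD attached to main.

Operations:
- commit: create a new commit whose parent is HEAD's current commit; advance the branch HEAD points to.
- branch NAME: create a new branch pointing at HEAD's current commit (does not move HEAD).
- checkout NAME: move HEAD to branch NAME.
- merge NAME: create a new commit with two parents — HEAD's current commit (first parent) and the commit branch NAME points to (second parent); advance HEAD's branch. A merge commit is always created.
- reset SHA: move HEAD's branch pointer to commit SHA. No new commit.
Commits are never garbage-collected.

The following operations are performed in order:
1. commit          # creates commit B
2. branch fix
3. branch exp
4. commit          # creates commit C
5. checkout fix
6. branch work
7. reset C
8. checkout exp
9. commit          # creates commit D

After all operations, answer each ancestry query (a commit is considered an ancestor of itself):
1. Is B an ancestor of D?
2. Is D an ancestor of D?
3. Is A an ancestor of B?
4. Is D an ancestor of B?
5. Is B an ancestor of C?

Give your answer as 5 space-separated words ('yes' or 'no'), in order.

Answer: yes yes yes no yes

Derivation:
After op 1 (commit): HEAD=main@B [main=B]
After op 2 (branch): HEAD=main@B [fix=B main=B]
After op 3 (branch): HEAD=main@B [exp=B fix=B main=B]
After op 4 (commit): HEAD=main@C [exp=B fix=B main=C]
After op 5 (checkout): HEAD=fix@B [exp=B fix=B main=C]
After op 6 (branch): HEAD=fix@B [exp=B fix=B main=C work=B]
After op 7 (reset): HEAD=fix@C [exp=B fix=C main=C work=B]
After op 8 (checkout): HEAD=exp@B [exp=B fix=C main=C work=B]
After op 9 (commit): HEAD=exp@D [exp=D fix=C main=C work=B]
ancestors(D) = {A,B,D}; B in? yes
ancestors(D) = {A,B,D}; D in? yes
ancestors(B) = {A,B}; A in? yes
ancestors(B) = {A,B}; D in? no
ancestors(C) = {A,B,C}; B in? yes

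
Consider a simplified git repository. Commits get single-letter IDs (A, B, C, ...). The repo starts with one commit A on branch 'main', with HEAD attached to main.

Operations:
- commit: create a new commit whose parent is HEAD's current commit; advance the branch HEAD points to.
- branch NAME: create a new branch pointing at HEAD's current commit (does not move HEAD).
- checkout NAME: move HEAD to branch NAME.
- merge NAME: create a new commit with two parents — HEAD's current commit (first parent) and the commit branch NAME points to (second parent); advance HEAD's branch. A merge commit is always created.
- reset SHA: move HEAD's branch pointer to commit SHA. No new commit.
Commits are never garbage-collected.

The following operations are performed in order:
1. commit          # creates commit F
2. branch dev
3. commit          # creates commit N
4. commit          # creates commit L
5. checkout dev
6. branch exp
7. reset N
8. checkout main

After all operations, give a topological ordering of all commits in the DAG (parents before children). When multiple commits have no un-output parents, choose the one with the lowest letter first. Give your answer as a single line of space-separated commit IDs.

Answer: A F N L

Derivation:
After op 1 (commit): HEAD=main@F [main=F]
After op 2 (branch): HEAD=main@F [dev=F main=F]
After op 3 (commit): HEAD=main@N [dev=F main=N]
After op 4 (commit): HEAD=main@L [dev=F main=L]
After op 5 (checkout): HEAD=dev@F [dev=F main=L]
After op 6 (branch): HEAD=dev@F [dev=F exp=F main=L]
After op 7 (reset): HEAD=dev@N [dev=N exp=F main=L]
After op 8 (checkout): HEAD=main@L [dev=N exp=F main=L]
commit A: parents=[]
commit F: parents=['A']
commit L: parents=['N']
commit N: parents=['F']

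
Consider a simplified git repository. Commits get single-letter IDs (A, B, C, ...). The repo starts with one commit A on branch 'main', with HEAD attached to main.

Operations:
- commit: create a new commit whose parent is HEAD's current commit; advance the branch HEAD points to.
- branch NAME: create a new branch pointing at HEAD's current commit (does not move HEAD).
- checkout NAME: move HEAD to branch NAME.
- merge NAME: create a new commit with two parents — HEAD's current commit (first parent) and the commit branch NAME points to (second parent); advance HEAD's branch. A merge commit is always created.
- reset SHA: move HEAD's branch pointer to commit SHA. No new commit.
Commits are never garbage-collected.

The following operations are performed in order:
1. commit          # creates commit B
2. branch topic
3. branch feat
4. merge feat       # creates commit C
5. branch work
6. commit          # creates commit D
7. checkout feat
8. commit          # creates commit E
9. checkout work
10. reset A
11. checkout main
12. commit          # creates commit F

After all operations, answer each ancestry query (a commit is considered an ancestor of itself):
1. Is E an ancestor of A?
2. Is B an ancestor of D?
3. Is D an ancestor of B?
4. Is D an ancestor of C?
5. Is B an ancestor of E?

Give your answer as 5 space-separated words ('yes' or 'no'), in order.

After op 1 (commit): HEAD=main@B [main=B]
After op 2 (branch): HEAD=main@B [main=B topic=B]
After op 3 (branch): HEAD=main@B [feat=B main=B topic=B]
After op 4 (merge): HEAD=main@C [feat=B main=C topic=B]
After op 5 (branch): HEAD=main@C [feat=B main=C topic=B work=C]
After op 6 (commit): HEAD=main@D [feat=B main=D topic=B work=C]
After op 7 (checkout): HEAD=feat@B [feat=B main=D topic=B work=C]
After op 8 (commit): HEAD=feat@E [feat=E main=D topic=B work=C]
After op 9 (checkout): HEAD=work@C [feat=E main=D topic=B work=C]
After op 10 (reset): HEAD=work@A [feat=E main=D topic=B work=A]
After op 11 (checkout): HEAD=main@D [feat=E main=D topic=B work=A]
After op 12 (commit): HEAD=main@F [feat=E main=F topic=B work=A]
ancestors(A) = {A}; E in? no
ancestors(D) = {A,B,C,D}; B in? yes
ancestors(B) = {A,B}; D in? no
ancestors(C) = {A,B,C}; D in? no
ancestors(E) = {A,B,E}; B in? yes

Answer: no yes no no yes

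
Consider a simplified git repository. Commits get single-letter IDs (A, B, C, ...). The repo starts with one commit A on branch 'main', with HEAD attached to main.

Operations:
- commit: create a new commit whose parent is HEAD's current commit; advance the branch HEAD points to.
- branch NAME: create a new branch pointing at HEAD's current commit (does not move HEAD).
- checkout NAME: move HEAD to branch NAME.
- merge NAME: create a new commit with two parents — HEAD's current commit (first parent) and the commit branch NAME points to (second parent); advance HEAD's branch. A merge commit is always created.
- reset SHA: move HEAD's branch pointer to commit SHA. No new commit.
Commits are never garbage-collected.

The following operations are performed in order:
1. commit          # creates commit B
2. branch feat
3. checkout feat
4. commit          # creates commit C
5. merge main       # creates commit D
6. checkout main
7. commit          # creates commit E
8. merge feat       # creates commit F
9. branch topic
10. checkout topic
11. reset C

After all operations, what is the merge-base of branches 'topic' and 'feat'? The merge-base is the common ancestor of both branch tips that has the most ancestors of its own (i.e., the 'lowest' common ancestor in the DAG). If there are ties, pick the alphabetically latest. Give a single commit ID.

Answer: C

Derivation:
After op 1 (commit): HEAD=main@B [main=B]
After op 2 (branch): HEAD=main@B [feat=B main=B]
After op 3 (checkout): HEAD=feat@B [feat=B main=B]
After op 4 (commit): HEAD=feat@C [feat=C main=B]
After op 5 (merge): HEAD=feat@D [feat=D main=B]
After op 6 (checkout): HEAD=main@B [feat=D main=B]
After op 7 (commit): HEAD=main@E [feat=D main=E]
After op 8 (merge): HEAD=main@F [feat=D main=F]
After op 9 (branch): HEAD=main@F [feat=D main=F topic=F]
After op 10 (checkout): HEAD=topic@F [feat=D main=F topic=F]
After op 11 (reset): HEAD=topic@C [feat=D main=F topic=C]
ancestors(topic=C): ['A', 'B', 'C']
ancestors(feat=D): ['A', 'B', 'C', 'D']
common: ['A', 'B', 'C']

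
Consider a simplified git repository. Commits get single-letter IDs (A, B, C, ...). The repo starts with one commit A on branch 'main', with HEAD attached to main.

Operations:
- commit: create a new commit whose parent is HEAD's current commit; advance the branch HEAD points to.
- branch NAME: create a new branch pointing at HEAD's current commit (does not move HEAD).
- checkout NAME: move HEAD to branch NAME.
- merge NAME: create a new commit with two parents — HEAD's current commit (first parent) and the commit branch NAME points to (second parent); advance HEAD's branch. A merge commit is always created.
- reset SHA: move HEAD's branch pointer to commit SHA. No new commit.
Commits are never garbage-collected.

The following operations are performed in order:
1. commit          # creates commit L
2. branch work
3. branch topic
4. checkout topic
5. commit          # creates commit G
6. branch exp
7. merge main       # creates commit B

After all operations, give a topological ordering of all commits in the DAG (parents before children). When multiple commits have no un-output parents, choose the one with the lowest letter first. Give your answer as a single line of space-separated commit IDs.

Answer: A L G B

Derivation:
After op 1 (commit): HEAD=main@L [main=L]
After op 2 (branch): HEAD=main@L [main=L work=L]
After op 3 (branch): HEAD=main@L [main=L topic=L work=L]
After op 4 (checkout): HEAD=topic@L [main=L topic=L work=L]
After op 5 (commit): HEAD=topic@G [main=L topic=G work=L]
After op 6 (branch): HEAD=topic@G [exp=G main=L topic=G work=L]
After op 7 (merge): HEAD=topic@B [exp=G main=L topic=B work=L]
commit A: parents=[]
commit B: parents=['G', 'L']
commit G: parents=['L']
commit L: parents=['A']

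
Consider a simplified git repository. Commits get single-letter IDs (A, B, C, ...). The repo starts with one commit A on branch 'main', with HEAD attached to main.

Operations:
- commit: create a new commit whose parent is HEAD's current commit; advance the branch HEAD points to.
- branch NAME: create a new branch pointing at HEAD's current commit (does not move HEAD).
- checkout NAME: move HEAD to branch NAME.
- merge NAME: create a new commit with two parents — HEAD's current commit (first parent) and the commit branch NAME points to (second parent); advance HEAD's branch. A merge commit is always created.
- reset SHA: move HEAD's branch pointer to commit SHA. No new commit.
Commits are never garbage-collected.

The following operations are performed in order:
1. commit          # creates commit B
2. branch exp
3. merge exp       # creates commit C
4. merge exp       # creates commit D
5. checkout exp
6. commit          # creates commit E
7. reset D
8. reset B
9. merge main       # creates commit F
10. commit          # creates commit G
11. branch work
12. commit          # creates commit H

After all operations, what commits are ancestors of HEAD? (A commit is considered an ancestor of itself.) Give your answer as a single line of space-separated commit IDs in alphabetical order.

After op 1 (commit): HEAD=main@B [main=B]
After op 2 (branch): HEAD=main@B [exp=B main=B]
After op 3 (merge): HEAD=main@C [exp=B main=C]
After op 4 (merge): HEAD=main@D [exp=B main=D]
After op 5 (checkout): HEAD=exp@B [exp=B main=D]
After op 6 (commit): HEAD=exp@E [exp=E main=D]
After op 7 (reset): HEAD=exp@D [exp=D main=D]
After op 8 (reset): HEAD=exp@B [exp=B main=D]
After op 9 (merge): HEAD=exp@F [exp=F main=D]
After op 10 (commit): HEAD=exp@G [exp=G main=D]
After op 11 (branch): HEAD=exp@G [exp=G main=D work=G]
After op 12 (commit): HEAD=exp@H [exp=H main=D work=G]

Answer: A B C D F G H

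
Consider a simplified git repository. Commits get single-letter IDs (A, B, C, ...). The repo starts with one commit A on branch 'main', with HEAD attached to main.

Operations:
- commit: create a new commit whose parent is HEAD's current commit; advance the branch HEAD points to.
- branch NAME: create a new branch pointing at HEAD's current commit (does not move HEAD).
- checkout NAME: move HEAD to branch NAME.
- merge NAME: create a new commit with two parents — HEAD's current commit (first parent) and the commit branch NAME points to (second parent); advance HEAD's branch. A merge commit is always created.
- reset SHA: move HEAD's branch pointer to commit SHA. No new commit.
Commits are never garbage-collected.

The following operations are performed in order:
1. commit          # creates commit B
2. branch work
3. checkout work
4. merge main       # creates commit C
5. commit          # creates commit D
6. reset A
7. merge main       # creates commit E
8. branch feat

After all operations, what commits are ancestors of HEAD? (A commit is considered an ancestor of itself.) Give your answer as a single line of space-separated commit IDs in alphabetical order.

After op 1 (commit): HEAD=main@B [main=B]
After op 2 (branch): HEAD=main@B [main=B work=B]
After op 3 (checkout): HEAD=work@B [main=B work=B]
After op 4 (merge): HEAD=work@C [main=B work=C]
After op 5 (commit): HEAD=work@D [main=B work=D]
After op 6 (reset): HEAD=work@A [main=B work=A]
After op 7 (merge): HEAD=work@E [main=B work=E]
After op 8 (branch): HEAD=work@E [feat=E main=B work=E]

Answer: A B E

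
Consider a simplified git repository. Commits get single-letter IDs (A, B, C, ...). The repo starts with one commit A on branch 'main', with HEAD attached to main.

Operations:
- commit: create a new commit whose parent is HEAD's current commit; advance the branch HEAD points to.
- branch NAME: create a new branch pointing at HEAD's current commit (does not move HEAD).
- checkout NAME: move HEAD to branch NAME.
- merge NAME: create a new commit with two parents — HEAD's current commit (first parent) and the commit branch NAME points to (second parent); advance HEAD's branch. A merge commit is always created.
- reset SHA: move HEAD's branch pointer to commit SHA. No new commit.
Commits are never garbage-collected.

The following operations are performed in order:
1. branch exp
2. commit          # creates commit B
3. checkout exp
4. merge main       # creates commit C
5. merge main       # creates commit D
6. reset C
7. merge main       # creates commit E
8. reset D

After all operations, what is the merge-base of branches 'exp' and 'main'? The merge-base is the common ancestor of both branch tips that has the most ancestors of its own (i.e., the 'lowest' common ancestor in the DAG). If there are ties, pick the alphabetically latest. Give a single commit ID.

Answer: B

Derivation:
After op 1 (branch): HEAD=main@A [exp=A main=A]
After op 2 (commit): HEAD=main@B [exp=A main=B]
After op 3 (checkout): HEAD=exp@A [exp=A main=B]
After op 4 (merge): HEAD=exp@C [exp=C main=B]
After op 5 (merge): HEAD=exp@D [exp=D main=B]
After op 6 (reset): HEAD=exp@C [exp=C main=B]
After op 7 (merge): HEAD=exp@E [exp=E main=B]
After op 8 (reset): HEAD=exp@D [exp=D main=B]
ancestors(exp=D): ['A', 'B', 'C', 'D']
ancestors(main=B): ['A', 'B']
common: ['A', 'B']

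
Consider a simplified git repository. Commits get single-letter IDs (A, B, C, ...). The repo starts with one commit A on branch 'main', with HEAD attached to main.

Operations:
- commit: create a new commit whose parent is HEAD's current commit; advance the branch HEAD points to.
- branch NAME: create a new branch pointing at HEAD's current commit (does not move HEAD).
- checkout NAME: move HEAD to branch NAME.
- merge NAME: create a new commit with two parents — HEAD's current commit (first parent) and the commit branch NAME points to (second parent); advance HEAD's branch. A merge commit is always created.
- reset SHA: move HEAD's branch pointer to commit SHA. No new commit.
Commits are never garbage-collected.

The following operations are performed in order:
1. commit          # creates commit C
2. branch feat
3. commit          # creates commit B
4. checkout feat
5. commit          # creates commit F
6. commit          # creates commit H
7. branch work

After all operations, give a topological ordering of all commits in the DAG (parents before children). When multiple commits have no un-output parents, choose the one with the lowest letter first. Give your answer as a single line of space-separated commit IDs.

Answer: A C B F H

Derivation:
After op 1 (commit): HEAD=main@C [main=C]
After op 2 (branch): HEAD=main@C [feat=C main=C]
After op 3 (commit): HEAD=main@B [feat=C main=B]
After op 4 (checkout): HEAD=feat@C [feat=C main=B]
After op 5 (commit): HEAD=feat@F [feat=F main=B]
After op 6 (commit): HEAD=feat@H [feat=H main=B]
After op 7 (branch): HEAD=feat@H [feat=H main=B work=H]
commit A: parents=[]
commit B: parents=['C']
commit C: parents=['A']
commit F: parents=['C']
commit H: parents=['F']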